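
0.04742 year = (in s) 1.495e+06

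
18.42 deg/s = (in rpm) 3.07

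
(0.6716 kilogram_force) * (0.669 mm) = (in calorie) 0.001053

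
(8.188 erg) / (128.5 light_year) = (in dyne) 6.735e-20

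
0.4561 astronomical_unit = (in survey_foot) 2.239e+11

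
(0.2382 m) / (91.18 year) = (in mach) 2.433e-13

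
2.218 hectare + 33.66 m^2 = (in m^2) 2.221e+04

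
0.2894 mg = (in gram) 0.0002894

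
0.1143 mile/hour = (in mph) 0.1143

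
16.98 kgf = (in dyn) 1.665e+07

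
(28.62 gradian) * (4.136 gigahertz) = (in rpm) 1.776e+10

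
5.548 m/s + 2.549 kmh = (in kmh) 22.52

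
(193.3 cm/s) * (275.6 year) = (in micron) 1.68e+16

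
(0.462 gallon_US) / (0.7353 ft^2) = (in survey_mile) 1.591e-05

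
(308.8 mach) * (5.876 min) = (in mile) 2.303e+04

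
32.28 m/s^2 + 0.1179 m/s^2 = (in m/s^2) 32.4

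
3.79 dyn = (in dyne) 3.79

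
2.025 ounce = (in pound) 0.1266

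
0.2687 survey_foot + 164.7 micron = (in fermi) 8.206e+13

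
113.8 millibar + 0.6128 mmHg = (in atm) 0.1131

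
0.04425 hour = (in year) 5.051e-06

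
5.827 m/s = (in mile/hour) 13.03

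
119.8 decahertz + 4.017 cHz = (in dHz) 1.198e+04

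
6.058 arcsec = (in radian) 2.937e-05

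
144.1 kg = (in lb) 317.7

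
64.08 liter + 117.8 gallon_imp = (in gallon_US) 158.4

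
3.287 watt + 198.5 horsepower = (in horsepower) 198.5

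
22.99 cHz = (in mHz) 229.9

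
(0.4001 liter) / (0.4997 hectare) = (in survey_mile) 4.975e-11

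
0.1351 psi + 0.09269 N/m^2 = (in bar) 0.009316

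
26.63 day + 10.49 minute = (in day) 26.64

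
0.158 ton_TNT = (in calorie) 1.58e+08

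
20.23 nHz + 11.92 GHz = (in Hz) 1.192e+10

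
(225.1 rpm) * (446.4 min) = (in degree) 3.617e+07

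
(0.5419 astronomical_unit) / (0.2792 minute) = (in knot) 9.407e+09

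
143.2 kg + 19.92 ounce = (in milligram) 1.438e+08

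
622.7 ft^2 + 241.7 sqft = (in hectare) 0.008031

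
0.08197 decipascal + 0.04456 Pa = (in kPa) 5.276e-05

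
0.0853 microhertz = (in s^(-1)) 8.53e-08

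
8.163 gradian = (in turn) 0.02041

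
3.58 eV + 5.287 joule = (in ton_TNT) 1.264e-09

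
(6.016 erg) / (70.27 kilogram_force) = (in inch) 3.437e-08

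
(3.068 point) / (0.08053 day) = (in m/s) 1.556e-07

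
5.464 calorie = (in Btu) 0.02167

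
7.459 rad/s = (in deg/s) 427.4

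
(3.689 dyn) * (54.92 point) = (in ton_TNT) 1.708e-16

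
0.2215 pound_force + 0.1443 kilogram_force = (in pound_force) 0.5396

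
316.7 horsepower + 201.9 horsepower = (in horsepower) 518.6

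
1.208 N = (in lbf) 0.2716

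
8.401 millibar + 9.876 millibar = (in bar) 0.01828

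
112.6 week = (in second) 6.81e+07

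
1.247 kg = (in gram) 1247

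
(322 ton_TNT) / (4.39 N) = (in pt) 8.699e+14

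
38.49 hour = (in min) 2309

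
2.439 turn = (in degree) 878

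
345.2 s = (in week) 0.0005708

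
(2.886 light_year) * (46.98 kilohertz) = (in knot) 2.493e+21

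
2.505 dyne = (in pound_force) 5.631e-06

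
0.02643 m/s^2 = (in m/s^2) 0.02643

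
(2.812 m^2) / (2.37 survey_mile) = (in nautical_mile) 3.981e-07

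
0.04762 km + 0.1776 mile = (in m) 333.4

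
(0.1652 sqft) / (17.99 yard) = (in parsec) 3.024e-20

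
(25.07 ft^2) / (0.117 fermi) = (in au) 1.331e+05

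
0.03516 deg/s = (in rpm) 0.00586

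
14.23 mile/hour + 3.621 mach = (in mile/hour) 2772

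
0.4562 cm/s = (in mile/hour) 0.0102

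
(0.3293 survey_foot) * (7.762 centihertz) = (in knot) 0.01514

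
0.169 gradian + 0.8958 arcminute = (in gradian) 0.1856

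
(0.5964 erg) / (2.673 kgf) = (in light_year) 2.405e-25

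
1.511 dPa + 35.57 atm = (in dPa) 3.604e+07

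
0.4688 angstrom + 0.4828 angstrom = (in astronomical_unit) 6.361e-22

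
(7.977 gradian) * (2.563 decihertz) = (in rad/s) 0.03212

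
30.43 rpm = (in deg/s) 182.6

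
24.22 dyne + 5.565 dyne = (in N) 0.0002979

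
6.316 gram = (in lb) 0.01392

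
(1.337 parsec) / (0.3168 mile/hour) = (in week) 4.817e+11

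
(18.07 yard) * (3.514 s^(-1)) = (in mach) 0.1705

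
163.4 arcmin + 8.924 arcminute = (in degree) 2.872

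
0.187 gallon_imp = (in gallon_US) 0.2246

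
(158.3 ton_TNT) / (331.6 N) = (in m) 1.997e+09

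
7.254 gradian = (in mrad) 113.9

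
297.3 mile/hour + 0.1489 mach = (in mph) 410.7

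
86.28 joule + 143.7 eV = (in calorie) 20.62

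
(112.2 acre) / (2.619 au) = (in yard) 1.267e-06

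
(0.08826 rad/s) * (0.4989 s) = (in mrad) 44.03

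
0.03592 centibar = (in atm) 0.0003545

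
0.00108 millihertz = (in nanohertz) 1080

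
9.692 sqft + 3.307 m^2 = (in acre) 0.00104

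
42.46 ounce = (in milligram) 1.204e+06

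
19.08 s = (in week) 3.155e-05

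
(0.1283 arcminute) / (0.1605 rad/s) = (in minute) 3.875e-06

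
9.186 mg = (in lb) 2.025e-05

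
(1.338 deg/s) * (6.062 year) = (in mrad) 4.464e+09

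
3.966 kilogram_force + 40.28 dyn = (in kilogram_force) 3.966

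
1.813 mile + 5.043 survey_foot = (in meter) 2919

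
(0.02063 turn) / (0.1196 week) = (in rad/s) 1.792e-06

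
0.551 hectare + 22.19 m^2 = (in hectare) 0.5532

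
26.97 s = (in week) 4.459e-05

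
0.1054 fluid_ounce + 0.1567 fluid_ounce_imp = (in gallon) 0.002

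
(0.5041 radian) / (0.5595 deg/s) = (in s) 51.62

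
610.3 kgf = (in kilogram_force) 610.3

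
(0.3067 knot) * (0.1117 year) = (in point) 1.575e+09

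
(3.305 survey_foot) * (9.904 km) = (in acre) 2.465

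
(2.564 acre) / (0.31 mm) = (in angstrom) 3.347e+17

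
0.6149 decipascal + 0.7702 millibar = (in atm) 0.0007607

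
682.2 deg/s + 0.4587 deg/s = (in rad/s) 11.91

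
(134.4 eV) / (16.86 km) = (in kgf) 1.302e-22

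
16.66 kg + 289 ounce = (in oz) 876.7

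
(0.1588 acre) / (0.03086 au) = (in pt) 0.0003946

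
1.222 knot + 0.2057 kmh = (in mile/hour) 1.534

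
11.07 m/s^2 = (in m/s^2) 11.07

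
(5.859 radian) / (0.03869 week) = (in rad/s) 0.0002504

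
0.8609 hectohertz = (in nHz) 8.609e+10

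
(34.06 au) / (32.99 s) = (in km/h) 5.56e+11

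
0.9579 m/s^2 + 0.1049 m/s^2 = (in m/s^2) 1.063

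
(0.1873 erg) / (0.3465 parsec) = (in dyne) 1.752e-19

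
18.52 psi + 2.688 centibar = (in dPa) 1.304e+06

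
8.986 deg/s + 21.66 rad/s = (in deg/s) 1250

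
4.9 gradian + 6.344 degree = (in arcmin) 645.2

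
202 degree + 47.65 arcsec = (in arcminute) 1.212e+04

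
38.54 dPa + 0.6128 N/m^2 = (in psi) 0.0006479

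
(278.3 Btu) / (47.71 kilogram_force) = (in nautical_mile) 0.3389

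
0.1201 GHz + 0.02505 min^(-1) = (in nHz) 1.201e+17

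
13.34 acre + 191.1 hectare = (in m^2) 1.965e+06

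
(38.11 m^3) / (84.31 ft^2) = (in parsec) 1.577e-16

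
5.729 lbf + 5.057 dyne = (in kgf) 2.599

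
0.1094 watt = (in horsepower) 0.0001467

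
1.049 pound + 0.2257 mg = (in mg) 4.758e+05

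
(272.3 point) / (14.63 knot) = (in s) 0.01276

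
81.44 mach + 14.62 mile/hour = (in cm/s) 2.774e+06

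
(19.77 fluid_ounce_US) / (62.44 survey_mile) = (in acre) 1.438e-12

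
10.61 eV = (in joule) 1.7e-18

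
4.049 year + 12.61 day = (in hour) 3.577e+04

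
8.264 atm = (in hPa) 8373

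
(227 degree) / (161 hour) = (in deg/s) 0.0003916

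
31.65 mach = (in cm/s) 1.078e+06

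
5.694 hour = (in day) 0.2373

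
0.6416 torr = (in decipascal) 855.4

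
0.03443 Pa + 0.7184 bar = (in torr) 538.8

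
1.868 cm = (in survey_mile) 1.161e-05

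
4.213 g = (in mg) 4213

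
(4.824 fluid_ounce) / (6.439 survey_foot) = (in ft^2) 0.0007824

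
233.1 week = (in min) 2.35e+06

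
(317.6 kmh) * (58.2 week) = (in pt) 8.803e+12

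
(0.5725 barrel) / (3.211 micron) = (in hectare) 2.835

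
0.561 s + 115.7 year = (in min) 6.081e+07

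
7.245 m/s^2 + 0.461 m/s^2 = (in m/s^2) 7.706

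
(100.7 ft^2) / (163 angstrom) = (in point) 1.627e+12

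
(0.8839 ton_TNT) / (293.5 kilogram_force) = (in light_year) 1.358e-10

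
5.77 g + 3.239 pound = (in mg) 1.475e+06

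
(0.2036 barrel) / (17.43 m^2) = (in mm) 1.857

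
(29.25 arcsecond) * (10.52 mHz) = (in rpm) 1.425e-05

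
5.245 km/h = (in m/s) 1.457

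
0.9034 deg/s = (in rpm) 0.1506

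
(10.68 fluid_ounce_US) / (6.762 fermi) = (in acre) 1.154e+07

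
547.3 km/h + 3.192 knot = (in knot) 298.7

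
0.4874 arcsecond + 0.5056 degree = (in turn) 0.001405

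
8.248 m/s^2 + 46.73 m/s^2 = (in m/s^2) 54.98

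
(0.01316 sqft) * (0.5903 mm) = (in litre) 0.0007217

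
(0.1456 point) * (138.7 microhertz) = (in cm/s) 7.124e-07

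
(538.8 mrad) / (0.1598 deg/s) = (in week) 0.0003194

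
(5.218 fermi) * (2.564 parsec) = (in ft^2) 4444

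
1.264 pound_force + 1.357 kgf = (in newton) 18.93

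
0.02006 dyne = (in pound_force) 4.51e-08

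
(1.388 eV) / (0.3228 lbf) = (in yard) 1.694e-19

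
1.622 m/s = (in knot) 3.153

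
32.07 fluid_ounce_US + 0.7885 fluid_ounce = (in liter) 0.9717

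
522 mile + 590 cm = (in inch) 3.307e+07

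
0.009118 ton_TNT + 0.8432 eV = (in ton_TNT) 0.009118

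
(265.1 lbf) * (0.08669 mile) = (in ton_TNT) 3.932e-05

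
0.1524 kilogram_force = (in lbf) 0.336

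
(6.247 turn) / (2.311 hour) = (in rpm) 0.04505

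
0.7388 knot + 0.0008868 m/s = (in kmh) 1.371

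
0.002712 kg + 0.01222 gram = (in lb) 0.006006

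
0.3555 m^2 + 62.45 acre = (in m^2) 2.527e+05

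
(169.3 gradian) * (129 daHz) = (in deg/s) 1.966e+05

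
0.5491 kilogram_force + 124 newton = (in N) 129.4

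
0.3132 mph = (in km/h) 0.504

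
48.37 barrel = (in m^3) 7.69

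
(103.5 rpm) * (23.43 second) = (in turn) 40.42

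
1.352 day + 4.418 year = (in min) 2.324e+06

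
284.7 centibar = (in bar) 2.847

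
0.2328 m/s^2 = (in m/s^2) 0.2328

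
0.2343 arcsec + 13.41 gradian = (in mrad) 210.6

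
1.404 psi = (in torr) 72.61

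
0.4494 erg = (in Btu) 4.259e-11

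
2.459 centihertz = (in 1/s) 0.02459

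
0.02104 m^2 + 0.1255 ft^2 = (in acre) 8.08e-06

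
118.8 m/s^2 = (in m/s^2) 118.8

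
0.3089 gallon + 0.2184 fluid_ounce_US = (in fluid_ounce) 39.76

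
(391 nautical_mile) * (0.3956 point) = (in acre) 0.02497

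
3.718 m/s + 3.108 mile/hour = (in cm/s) 510.7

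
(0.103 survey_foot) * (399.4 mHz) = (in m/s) 0.01254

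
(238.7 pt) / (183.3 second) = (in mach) 1.349e-06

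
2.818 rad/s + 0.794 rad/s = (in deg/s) 207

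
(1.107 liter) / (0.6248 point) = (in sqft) 54.06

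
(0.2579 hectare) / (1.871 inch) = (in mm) 5.427e+07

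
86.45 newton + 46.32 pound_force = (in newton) 292.5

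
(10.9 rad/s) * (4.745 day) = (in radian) 4.469e+06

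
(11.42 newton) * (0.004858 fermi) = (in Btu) 5.258e-20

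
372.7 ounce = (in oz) 372.7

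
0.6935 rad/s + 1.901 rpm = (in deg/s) 51.14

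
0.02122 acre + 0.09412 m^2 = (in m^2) 85.97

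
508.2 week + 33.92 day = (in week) 513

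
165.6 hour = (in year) 0.0189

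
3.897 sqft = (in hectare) 3.62e-05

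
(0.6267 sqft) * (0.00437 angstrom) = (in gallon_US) 6.721e-12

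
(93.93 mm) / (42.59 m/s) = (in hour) 6.126e-07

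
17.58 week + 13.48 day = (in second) 1.18e+07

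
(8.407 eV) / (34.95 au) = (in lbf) 5.792e-32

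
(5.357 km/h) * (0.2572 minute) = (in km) 0.02296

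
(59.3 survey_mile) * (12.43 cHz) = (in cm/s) 1.186e+06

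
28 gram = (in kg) 0.028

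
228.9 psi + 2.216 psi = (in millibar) 1.593e+04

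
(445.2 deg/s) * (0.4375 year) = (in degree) 6.142e+09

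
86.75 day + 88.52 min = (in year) 0.2378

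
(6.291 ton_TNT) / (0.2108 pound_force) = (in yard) 3.07e+10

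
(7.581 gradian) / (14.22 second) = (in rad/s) 0.008374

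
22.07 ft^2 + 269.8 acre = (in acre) 269.8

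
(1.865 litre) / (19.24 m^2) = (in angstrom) 9.693e+05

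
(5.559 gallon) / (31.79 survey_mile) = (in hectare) 4.113e-11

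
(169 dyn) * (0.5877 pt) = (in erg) 3.504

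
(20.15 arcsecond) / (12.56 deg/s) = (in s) 0.0004456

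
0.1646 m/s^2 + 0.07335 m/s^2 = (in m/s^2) 0.2379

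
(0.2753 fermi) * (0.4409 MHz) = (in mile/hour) 2.715e-10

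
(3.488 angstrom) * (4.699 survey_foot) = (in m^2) 4.996e-10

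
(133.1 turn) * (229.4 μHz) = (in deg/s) 10.99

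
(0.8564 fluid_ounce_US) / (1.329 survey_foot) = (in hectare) 6.252e-09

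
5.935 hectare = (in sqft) 6.388e+05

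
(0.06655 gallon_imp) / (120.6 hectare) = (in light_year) 2.652e-26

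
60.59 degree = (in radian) 1.057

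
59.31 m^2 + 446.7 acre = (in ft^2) 1.946e+07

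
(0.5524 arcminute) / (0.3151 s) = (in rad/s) 0.00051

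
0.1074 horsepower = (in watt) 80.09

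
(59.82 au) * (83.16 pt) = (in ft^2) 2.826e+12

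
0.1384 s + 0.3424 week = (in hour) 57.52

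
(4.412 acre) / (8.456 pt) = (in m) 5.985e+06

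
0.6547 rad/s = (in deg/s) 37.51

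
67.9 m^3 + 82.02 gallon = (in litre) 6.821e+04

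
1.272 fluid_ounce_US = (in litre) 0.03762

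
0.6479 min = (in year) 1.233e-06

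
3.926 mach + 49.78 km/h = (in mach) 3.967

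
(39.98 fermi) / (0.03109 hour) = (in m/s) 3.572e-16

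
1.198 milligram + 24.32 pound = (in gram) 1.103e+04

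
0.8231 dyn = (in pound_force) 1.85e-06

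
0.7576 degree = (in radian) 0.01322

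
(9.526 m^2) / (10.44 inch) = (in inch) 1414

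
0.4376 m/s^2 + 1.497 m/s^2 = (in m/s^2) 1.935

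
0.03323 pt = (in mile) 7.284e-09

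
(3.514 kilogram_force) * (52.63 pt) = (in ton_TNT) 1.529e-10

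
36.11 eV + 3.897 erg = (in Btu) 3.694e-10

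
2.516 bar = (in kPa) 251.6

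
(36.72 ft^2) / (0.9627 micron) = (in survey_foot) 1.163e+07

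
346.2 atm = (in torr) 2.631e+05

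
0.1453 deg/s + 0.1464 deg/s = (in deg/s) 0.2917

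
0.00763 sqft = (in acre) 1.752e-07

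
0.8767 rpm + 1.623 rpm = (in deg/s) 15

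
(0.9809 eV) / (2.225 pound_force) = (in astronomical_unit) 1.061e-31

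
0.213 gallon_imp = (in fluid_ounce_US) 32.74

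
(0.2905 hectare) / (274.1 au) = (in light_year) 7.488e-27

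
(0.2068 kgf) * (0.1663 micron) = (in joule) 3.373e-07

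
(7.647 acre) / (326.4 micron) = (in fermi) 9.481e+22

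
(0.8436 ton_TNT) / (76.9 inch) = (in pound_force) 4.062e+08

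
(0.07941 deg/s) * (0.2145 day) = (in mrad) 2.569e+04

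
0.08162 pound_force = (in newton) 0.3631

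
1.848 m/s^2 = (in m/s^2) 1.848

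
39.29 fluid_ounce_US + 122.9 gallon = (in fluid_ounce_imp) 1.641e+04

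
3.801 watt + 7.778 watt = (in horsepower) 0.01553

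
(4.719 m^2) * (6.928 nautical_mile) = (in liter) 6.055e+07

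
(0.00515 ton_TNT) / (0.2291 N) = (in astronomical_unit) 0.0006287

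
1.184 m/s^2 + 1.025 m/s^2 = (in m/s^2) 2.209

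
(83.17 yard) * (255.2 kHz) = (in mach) 5.7e+04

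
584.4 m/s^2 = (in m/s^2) 584.4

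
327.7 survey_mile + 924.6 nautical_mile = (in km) 2240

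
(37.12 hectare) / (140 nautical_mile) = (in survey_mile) 0.0008896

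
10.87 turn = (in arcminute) 2.348e+05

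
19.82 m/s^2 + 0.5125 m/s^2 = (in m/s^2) 20.33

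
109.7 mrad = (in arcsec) 2.263e+04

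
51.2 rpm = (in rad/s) 5.362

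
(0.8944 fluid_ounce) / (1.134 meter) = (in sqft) 0.0002511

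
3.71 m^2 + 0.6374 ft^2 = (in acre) 0.0009314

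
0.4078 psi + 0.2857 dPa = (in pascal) 2812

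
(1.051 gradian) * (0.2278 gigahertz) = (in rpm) 3.591e+07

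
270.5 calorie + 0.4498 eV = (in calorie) 270.5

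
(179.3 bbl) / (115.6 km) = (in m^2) 0.0002466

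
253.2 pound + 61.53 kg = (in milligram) 1.764e+08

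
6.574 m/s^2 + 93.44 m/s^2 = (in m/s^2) 100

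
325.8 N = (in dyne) 3.258e+07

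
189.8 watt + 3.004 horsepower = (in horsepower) 3.259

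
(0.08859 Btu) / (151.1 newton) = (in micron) 6.186e+05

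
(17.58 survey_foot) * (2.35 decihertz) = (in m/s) 1.259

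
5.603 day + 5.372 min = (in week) 0.801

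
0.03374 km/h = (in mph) 0.02097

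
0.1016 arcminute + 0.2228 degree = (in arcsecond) 808.2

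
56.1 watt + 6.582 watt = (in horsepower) 0.08406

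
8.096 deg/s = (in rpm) 1.349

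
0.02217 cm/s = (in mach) 6.511e-07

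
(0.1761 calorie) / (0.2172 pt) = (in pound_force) 2162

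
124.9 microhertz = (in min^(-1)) 0.007494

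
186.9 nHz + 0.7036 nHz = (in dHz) 1.876e-06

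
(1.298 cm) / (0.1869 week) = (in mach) 3.372e-10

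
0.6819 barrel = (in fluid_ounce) 3666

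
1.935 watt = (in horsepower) 0.002595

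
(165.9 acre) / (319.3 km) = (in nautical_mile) 0.001135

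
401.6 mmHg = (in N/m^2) 5.354e+04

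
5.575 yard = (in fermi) 5.098e+15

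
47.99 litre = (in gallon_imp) 10.56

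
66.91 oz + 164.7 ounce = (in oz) 231.6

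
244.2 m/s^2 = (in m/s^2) 244.2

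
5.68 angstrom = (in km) 5.68e-13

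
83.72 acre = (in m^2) 3.388e+05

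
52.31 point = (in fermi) 1.845e+13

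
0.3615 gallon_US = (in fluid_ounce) 46.27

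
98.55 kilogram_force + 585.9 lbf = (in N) 3573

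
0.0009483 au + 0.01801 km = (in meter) 1.419e+08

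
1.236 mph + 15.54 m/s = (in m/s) 16.09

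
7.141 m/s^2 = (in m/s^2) 7.141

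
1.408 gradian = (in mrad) 22.12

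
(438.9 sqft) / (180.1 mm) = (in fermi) 2.264e+17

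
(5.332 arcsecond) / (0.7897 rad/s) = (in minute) 5.456e-07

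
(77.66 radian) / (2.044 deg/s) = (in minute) 36.28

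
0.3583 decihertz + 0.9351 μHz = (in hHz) 0.0003583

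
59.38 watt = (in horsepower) 0.07963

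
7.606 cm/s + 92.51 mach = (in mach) 92.51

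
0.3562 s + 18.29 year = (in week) 953.7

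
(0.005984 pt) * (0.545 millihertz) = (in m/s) 1.151e-09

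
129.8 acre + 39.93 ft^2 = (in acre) 129.8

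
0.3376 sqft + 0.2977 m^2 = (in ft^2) 3.542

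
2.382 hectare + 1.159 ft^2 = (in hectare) 2.382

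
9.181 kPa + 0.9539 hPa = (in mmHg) 69.58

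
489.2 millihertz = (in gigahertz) 4.892e-10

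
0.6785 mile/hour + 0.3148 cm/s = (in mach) 0.0009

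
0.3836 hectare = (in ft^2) 4.129e+04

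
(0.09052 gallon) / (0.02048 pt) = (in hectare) 0.004743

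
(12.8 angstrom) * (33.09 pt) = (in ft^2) 1.608e-10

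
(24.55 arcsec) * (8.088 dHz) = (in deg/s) 0.005516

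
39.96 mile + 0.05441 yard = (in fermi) 6.431e+19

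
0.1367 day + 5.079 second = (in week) 0.01954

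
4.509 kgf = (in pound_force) 9.941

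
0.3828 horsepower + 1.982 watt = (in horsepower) 0.3855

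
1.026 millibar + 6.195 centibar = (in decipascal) 6.298e+04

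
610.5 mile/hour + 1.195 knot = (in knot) 531.7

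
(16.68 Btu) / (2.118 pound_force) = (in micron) 1.868e+09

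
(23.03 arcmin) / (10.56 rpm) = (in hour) 1.683e-06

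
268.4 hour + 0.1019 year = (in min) 6.966e+04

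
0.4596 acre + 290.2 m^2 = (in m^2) 2150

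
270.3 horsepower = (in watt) 2.016e+05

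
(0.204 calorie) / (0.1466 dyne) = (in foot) 1.91e+06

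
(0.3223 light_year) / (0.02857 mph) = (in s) 2.387e+17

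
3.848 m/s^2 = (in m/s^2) 3.848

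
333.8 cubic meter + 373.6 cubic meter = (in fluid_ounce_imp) 2.49e+07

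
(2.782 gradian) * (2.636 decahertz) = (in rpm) 11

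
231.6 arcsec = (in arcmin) 3.86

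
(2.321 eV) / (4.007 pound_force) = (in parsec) 6.761e-37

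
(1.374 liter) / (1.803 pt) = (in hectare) 0.000216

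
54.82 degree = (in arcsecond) 1.974e+05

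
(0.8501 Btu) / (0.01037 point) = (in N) 2.452e+08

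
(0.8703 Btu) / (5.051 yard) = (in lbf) 44.69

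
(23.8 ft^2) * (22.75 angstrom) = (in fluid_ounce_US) 0.0001701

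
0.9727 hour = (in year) 0.000111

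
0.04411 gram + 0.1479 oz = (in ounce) 0.1495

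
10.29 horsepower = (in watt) 7673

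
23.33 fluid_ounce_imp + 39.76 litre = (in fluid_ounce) 1367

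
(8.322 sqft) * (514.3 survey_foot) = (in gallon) 3.202e+04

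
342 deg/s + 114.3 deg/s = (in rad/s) 7.964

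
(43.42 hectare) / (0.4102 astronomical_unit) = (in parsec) 2.293e-22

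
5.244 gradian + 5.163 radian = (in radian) 5.245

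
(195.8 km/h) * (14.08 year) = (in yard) 2.641e+10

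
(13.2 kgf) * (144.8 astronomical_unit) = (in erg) 2.804e+22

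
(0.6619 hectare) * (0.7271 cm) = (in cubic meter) 48.13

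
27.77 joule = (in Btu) 0.02632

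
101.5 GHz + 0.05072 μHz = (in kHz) 1.015e+08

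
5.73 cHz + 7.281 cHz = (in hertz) 0.1301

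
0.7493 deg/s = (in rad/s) 0.01308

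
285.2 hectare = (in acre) 704.7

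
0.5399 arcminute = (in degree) 0.008998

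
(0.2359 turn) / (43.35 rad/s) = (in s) 0.03419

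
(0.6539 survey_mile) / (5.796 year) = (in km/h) 2.073e-05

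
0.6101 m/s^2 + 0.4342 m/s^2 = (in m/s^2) 1.044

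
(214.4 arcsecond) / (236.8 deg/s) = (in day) 2.911e-09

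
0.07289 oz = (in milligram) 2066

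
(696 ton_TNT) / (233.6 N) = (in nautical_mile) 6.731e+06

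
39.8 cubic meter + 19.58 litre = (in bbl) 250.5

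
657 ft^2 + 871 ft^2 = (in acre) 0.03508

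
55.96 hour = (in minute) 3358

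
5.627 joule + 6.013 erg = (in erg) 5.627e+07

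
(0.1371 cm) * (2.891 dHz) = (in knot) 0.0007705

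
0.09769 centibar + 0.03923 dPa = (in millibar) 0.9769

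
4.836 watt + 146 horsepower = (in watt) 1.089e+05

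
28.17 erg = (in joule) 2.817e-06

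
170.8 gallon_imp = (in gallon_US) 205.1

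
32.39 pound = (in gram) 1.469e+04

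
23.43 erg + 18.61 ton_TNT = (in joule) 7.786e+10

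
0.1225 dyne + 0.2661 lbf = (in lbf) 0.2661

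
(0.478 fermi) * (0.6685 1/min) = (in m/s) 5.326e-18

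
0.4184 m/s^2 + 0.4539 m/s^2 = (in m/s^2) 0.8723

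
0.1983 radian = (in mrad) 198.3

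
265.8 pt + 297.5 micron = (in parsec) 3.048e-18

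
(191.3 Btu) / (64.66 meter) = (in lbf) 701.7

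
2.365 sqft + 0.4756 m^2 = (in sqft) 7.484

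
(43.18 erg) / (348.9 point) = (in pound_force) 7.887e-06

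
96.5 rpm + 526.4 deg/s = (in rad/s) 19.29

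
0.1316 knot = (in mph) 0.1514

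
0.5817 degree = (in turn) 0.001616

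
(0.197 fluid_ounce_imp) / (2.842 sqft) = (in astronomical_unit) 1.417e-16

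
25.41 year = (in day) 9275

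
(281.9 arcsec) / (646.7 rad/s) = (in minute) 3.522e-08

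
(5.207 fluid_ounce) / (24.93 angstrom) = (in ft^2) 6.649e+05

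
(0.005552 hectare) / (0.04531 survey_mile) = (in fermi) 7.614e+14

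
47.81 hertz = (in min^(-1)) 2869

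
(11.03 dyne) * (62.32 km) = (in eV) 4.29e+19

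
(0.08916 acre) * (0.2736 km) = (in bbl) 6.209e+05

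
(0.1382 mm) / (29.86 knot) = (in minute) 1.499e-07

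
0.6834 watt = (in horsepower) 0.0009165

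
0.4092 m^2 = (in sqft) 4.405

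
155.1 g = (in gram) 155.1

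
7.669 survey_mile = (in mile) 7.669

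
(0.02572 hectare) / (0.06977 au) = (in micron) 0.02464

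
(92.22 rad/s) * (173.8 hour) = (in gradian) 3.673e+09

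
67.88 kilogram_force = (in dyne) 6.657e+07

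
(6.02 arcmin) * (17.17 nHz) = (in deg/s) 1.723e-09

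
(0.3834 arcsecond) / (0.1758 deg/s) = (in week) 1.002e-09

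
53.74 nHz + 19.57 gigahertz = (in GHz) 19.57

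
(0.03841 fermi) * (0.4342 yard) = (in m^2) 1.525e-17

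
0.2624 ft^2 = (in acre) 6.024e-06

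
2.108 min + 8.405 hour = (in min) 506.4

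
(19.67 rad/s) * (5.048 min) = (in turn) 948.2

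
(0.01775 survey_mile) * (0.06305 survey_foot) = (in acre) 0.0001357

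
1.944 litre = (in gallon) 0.5136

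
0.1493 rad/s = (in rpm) 1.426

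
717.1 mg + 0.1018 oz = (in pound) 0.007943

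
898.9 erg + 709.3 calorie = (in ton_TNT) 7.093e-07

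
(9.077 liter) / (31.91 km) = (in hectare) 2.845e-11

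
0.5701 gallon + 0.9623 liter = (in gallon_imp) 0.6864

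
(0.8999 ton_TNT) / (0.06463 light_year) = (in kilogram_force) 6.279e-07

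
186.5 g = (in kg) 0.1865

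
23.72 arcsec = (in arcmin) 0.3953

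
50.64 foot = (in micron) 1.544e+07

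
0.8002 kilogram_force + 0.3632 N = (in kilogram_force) 0.8372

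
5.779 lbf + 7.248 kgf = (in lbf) 21.76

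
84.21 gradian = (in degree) 75.79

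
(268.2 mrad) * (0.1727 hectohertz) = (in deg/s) 265.4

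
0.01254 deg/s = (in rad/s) 0.0002189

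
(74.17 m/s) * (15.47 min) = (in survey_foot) 2.259e+05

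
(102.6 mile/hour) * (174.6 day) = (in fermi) 6.919e+23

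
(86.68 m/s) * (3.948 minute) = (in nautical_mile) 11.09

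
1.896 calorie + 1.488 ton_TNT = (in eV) 3.886e+28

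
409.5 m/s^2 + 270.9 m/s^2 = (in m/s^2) 680.4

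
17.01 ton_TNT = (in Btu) 6.746e+07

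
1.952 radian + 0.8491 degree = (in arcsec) 4.057e+05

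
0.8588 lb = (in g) 389.5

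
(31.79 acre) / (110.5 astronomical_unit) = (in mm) 7.783e-06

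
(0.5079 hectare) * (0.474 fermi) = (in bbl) 1.514e-11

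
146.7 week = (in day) 1027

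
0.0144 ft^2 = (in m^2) 0.001338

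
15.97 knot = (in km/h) 29.58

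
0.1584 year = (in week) 8.259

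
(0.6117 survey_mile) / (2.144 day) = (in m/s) 0.005314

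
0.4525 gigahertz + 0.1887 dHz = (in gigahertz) 0.4525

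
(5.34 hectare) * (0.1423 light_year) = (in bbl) 4.522e+20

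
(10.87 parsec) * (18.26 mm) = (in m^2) 6.125e+15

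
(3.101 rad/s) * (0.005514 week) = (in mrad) 1.034e+07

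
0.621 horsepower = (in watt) 463.1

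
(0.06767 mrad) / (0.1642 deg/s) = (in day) 2.733e-07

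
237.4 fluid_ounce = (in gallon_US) 1.855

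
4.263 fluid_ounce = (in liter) 0.1261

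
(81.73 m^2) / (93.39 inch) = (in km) 0.03445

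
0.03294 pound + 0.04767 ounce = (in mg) 1.629e+04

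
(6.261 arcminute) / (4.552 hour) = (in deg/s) 6.368e-06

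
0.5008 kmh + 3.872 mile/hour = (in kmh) 6.732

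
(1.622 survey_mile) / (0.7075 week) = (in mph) 0.01365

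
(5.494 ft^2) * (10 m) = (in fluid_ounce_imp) 1.796e+05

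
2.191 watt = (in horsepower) 0.002938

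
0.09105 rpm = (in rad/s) 0.009535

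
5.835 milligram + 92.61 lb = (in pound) 92.61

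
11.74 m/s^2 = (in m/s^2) 11.74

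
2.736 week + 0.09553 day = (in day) 19.25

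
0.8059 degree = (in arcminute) 48.35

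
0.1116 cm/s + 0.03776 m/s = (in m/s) 0.03888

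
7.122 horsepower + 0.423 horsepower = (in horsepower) 7.545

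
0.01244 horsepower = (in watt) 9.277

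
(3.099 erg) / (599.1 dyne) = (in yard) 5.657e-05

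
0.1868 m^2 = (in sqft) 2.011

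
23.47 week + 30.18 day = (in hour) 4667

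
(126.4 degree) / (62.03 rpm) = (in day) 3.931e-06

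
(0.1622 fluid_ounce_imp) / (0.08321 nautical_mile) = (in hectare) 2.991e-12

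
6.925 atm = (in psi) 101.8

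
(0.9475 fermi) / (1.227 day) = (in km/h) 3.218e-20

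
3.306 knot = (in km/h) 6.123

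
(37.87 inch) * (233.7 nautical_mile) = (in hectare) 41.63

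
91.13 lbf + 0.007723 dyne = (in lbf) 91.13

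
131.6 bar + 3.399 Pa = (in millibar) 1.316e+05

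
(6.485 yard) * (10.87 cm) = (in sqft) 6.938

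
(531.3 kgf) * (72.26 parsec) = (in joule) 1.162e+22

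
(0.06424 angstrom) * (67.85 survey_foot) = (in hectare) 1.329e-14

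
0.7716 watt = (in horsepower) 0.001035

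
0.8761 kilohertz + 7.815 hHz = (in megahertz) 0.001658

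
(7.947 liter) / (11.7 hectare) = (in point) 0.0001925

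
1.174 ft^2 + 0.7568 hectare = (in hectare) 0.7568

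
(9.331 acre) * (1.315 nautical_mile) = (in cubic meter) 9.196e+07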